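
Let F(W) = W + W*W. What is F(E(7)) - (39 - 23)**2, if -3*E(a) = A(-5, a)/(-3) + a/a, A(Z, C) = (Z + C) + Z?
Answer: -2306/9 ≈ -256.22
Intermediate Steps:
A(Z, C) = C + 2*Z (A(Z, C) = (C + Z) + Z = C + 2*Z)
E(a) = -13/9 + a/9 (E(a) = -((a + 2*(-5))/(-3) + a/a)/3 = -((a - 10)*(-1/3) + 1)/3 = -((-10 + a)*(-1/3) + 1)/3 = -((10/3 - a/3) + 1)/3 = -(13/3 - a/3)/3 = -13/9 + a/9)
F(W) = W + W**2
F(E(7)) - (39 - 23)**2 = (-13/9 + (1/9)*7)*(1 + (-13/9 + (1/9)*7)) - (39 - 23)**2 = (-13/9 + 7/9)*(1 + (-13/9 + 7/9)) - 1*16**2 = -2*(1 - 2/3)/3 - 1*256 = -2/3*1/3 - 256 = -2/9 - 256 = -2306/9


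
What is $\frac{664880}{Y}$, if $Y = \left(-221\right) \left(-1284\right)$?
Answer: $\frac{166220}{70941} \approx 2.3431$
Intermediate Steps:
$Y = 283764$
$\frac{664880}{Y} = \frac{664880}{283764} = 664880 \cdot \frac{1}{283764} = \frac{166220}{70941}$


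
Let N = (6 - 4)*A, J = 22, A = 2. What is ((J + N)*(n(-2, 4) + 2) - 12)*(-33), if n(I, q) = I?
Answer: 396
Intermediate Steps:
N = 4 (N = (6 - 4)*2 = 2*2 = 4)
((J + N)*(n(-2, 4) + 2) - 12)*(-33) = ((22 + 4)*(-2 + 2) - 12)*(-33) = (26*0 - 12)*(-33) = (0 - 12)*(-33) = -12*(-33) = 396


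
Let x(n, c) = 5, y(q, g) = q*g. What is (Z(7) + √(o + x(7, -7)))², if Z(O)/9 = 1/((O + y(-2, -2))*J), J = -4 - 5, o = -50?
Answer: (1 - 33*I*√5)²/121 ≈ -44.992 - 1.2197*I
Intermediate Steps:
y(q, g) = g*q
J = -9
Z(O) = -1/(4 + O) (Z(O) = 9*(1/((O - 2*(-2))*(-9))) = 9*(-⅑/(O + 4)) = 9*(-⅑/(4 + O)) = 9*(-1/(9*(4 + O))) = -1/(4 + O))
(Z(7) + √(o + x(7, -7)))² = (-1/(4 + 7) + √(-50 + 5))² = (-1/11 + √(-45))² = (-1*1/11 + 3*I*√5)² = (-1/11 + 3*I*√5)²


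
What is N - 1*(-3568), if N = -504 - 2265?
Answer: 799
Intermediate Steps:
N = -2769
N - 1*(-3568) = -2769 - 1*(-3568) = -2769 + 3568 = 799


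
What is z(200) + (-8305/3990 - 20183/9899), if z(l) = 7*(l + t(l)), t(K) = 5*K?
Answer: 3490654133/415758 ≈ 8395.9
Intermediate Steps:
z(l) = 42*l (z(l) = 7*(l + 5*l) = 7*(6*l) = 42*l)
z(200) + (-8305/3990 - 20183/9899) = 42*200 + (-8305/3990 - 20183/9899) = 8400 + (-8305*1/3990 - 20183*1/9899) = 8400 + (-1661/798 - 20183/9899) = 8400 - 1713067/415758 = 3490654133/415758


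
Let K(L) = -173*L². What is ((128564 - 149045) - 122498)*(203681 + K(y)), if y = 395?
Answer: 3830213530476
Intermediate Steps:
((128564 - 149045) - 122498)*(203681 + K(y)) = ((128564 - 149045) - 122498)*(203681 - 173*395²) = (-20481 - 122498)*(203681 - 173*156025) = -142979*(203681 - 26992325) = -142979*(-26788644) = 3830213530476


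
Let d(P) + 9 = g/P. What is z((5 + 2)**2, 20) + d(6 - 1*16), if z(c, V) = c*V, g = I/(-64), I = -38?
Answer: 310701/320 ≈ 970.94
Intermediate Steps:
g = 19/32 (g = -38/(-64) = -38*(-1/64) = 19/32 ≈ 0.59375)
z(c, V) = V*c
d(P) = -9 + 19/(32*P)
z((5 + 2)**2, 20) + d(6 - 1*16) = 20*(5 + 2)**2 + (-9 + 19/(32*(6 - 1*16))) = 20*7**2 + (-9 + 19/(32*(6 - 16))) = 20*49 + (-9 + (19/32)/(-10)) = 980 + (-9 + (19/32)*(-1/10)) = 980 + (-9 - 19/320) = 980 - 2899/320 = 310701/320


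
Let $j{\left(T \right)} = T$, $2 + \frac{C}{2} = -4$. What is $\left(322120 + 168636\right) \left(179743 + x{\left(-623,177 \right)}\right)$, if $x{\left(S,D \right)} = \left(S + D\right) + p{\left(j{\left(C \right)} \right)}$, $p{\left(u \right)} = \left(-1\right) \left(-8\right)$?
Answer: $87995004580$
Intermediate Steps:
$C = -12$ ($C = -4 + 2 \left(-4\right) = -4 - 8 = -12$)
$p{\left(u \right)} = 8$
$x{\left(S,D \right)} = 8 + D + S$ ($x{\left(S,D \right)} = \left(S + D\right) + 8 = \left(D + S\right) + 8 = 8 + D + S$)
$\left(322120 + 168636\right) \left(179743 + x{\left(-623,177 \right)}\right) = \left(322120 + 168636\right) \left(179743 + \left(8 + 177 - 623\right)\right) = 490756 \left(179743 - 438\right) = 490756 \cdot 179305 = 87995004580$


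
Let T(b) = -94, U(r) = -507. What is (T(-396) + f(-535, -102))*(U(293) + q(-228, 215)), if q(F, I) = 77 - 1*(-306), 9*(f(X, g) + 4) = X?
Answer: 175708/9 ≈ 19523.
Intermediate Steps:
f(X, g) = -4 + X/9
q(F, I) = 383 (q(F, I) = 77 + 306 = 383)
(T(-396) + f(-535, -102))*(U(293) + q(-228, 215)) = (-94 + (-4 + (⅑)*(-535)))*(-507 + 383) = (-94 + (-4 - 535/9))*(-124) = (-94 - 571/9)*(-124) = -1417/9*(-124) = 175708/9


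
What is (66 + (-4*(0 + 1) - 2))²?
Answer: 3600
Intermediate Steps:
(66 + (-4*(0 + 1) - 2))² = (66 + (-4*1 - 2))² = (66 + (-4 - 2))² = (66 - 6)² = 60² = 3600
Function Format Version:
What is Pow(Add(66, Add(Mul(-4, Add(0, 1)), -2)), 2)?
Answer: 3600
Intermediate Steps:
Pow(Add(66, Add(Mul(-4, Add(0, 1)), -2)), 2) = Pow(Add(66, Add(Mul(-4, 1), -2)), 2) = Pow(Add(66, Add(-4, -2)), 2) = Pow(Add(66, -6), 2) = Pow(60, 2) = 3600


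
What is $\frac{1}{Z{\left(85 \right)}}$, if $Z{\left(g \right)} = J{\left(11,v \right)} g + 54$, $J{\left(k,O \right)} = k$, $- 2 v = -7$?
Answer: $\frac{1}{989} \approx 0.0010111$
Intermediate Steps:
$v = \frac{7}{2}$ ($v = \left(- \frac{1}{2}\right) \left(-7\right) = \frac{7}{2} \approx 3.5$)
$Z{\left(g \right)} = 54 + 11 g$ ($Z{\left(g \right)} = 11 g + 54 = 54 + 11 g$)
$\frac{1}{Z{\left(85 \right)}} = \frac{1}{54 + 11 \cdot 85} = \frac{1}{54 + 935} = \frac{1}{989}$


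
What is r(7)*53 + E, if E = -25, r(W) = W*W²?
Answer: 18154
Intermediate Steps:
r(W) = W³
r(7)*53 + E = 7³*53 - 25 = 343*53 - 25 = 18179 - 25 = 18154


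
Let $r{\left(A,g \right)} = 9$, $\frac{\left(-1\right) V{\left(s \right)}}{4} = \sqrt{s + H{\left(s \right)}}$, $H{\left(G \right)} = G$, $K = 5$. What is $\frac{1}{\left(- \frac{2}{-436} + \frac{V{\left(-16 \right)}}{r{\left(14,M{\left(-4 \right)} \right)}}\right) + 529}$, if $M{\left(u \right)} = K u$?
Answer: $\frac{2036373534}{1077275272937} + \frac{6843456 i \sqrt{2}}{1077275272937} \approx 0.0018903 + 8.9839 \cdot 10^{-6} i$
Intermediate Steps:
$V{\left(s \right)} = - 4 \sqrt{2} \sqrt{s}$ ($V{\left(s \right)} = - 4 \sqrt{s + s} = - 4 \sqrt{2 s} = - 4 \sqrt{2} \sqrt{s}$)
$M{\left(u \right)} = 5 u$
$\frac{1}{\left(- \frac{2}{-436} + \frac{V{\left(-16 \right)}}{r{\left(14,M{\left(-4 \right)} \right)}}\right) + 529} = \frac{1}{\left(- \frac{2}{-436} + \frac{\left(-4\right) \sqrt{2} \sqrt{-16}}{9}\right) + 529} = \frac{1}{\left(\left(-2\right) \left(- \frac{1}{436}\right) + - 4 \sqrt{2} \cdot 4 i \frac{1}{9}\right) + 529} = \frac{1}{\left(\frac{1}{218} + - 16 i \sqrt{2} \cdot \frac{1}{9}\right) + 529} = \frac{1}{\left(\frac{1}{218} - \frac{16 i \sqrt{2}}{9}\right) + 529} = \frac{1}{\frac{115323}{218} - \frac{16 i \sqrt{2}}{9}}$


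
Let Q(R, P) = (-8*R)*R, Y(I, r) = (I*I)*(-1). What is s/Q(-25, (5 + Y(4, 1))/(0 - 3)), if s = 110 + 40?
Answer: -3/100 ≈ -0.030000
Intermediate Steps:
Y(I, r) = -I**2 (Y(I, r) = I**2*(-1) = -I**2)
s = 150
Q(R, P) = -8*R**2
s/Q(-25, (5 + Y(4, 1))/(0 - 3)) = 150/((-8*(-25)**2)) = 150/((-8*625)) = 150/(-5000) = 150*(-1/5000) = -3/100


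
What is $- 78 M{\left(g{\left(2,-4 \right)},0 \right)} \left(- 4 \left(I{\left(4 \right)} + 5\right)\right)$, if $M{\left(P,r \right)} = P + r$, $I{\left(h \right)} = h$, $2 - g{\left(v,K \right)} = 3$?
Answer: $-2808$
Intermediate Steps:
$g{\left(v,K \right)} = -1$ ($g{\left(v,K \right)} = 2 - 3 = -1$)
$- 78 M{\left(g{\left(2,-4 \right)},0 \right)} \left(- 4 \left(I{\left(4 \right)} + 5\right)\right) = - 78 \left(-1 + 0\right) \left(- 4 \left(4 + 5\right)\right) = \left(-78\right) \left(-1\right) \left(\left(-4\right) 9\right) = 78 \left(-36\right) = -2808$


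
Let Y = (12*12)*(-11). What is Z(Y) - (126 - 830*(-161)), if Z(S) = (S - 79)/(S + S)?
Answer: -423737345/3168 ≈ -1.3376e+5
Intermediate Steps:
Y = -1584 (Y = 144*(-11) = -1584)
Z(S) = (-79 + S)/(2*S) (Z(S) = (-79 + S)/((2*S)) = (-79 + S)*(1/(2*S)) = (-79 + S)/(2*S))
Z(Y) - (126 - 830*(-161)) = (½)*(-79 - 1584)/(-1584) - (126 - 830*(-161)) = (½)*(-1/1584)*(-1663) - (126 + 133630) = 1663/3168 - 1*133756 = 1663/3168 - 133756 = -423737345/3168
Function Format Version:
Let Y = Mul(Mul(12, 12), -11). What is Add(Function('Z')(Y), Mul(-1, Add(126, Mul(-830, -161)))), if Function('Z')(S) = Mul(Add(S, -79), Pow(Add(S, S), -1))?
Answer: Rational(-423737345, 3168) ≈ -1.3376e+5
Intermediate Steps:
Y = -1584 (Y = Mul(144, -11) = -1584)
Function('Z')(S) = Mul(Rational(1, 2), Pow(S, -1), Add(-79, S)) (Function('Z')(S) = Mul(Add(-79, S), Pow(Mul(2, S), -1)) = Mul(Add(-79, S), Mul(Rational(1, 2), Pow(S, -1))) = Mul(Rational(1, 2), Pow(S, -1), Add(-79, S)))
Add(Function('Z')(Y), Mul(-1, Add(126, Mul(-830, -161)))) = Add(Mul(Rational(1, 2), Pow(-1584, -1), Add(-79, -1584)), Mul(-1, Add(126, Mul(-830, -161)))) = Add(Mul(Rational(1, 2), Rational(-1, 1584), -1663), Mul(-1, Add(126, 133630))) = Add(Rational(1663, 3168), Mul(-1, 133756)) = Add(Rational(1663, 3168), -133756) = Rational(-423737345, 3168)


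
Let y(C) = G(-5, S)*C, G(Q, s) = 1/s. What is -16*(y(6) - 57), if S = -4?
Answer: 936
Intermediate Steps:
y(C) = -C/4 (y(C) = C/(-4) = -C/4)
-16*(y(6) - 57) = -16*(-¼*6 - 57) = -16*(-3/2 - 57) = -16*(-117/2) = 936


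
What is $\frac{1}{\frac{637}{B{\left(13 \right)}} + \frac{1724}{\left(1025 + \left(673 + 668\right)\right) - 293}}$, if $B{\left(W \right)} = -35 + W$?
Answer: $- \frac{45606}{1282573} \approx -0.035558$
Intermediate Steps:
$\frac{1}{\frac{637}{B{\left(13 \right)}} + \frac{1724}{\left(1025 + \left(673 + 668\right)\right) - 293}} = \frac{1}{\frac{637}{-35 + 13} + \frac{1724}{\left(1025 + \left(673 + 668\right)\right) - 293}} = \frac{1}{\frac{637}{-22} + \frac{1724}{\left(1025 + 1341\right) - 293}} = \frac{1}{637 \left(- \frac{1}{22}\right) + \frac{1724}{2366 - 293}} = \frac{1}{- \frac{637}{22} + \frac{1724}{2073}} = \frac{1}{- \frac{1282573}{45606}} = - \frac{45606}{1282573}$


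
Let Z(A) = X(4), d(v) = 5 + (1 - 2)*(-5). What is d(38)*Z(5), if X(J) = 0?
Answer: 0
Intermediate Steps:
d(v) = 10 (d(v) = 5 - 1*(-5) = 5 + 5 = 10)
Z(A) = 0
d(38)*Z(5) = 10*0 = 0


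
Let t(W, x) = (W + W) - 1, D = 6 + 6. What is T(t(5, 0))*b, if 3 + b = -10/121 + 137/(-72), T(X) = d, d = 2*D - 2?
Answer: -43433/396 ≈ -109.68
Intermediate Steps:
D = 12
t(W, x) = -1 + 2*W (t(W, x) = 2*W - 1 = -1 + 2*W)
d = 22 (d = 2*12 - 2 = 24 - 2 = 22)
T(X) = 22
b = -43433/8712 (b = -3 + (-10/121 + 137/(-72)) = -3 + (-10*1/121 + 137*(-1/72)) = -3 + (-10/121 - 137/72) = -3 - 17297/8712 = -43433/8712 ≈ -4.9854)
T(t(5, 0))*b = 22*(-43433/8712) = -43433/396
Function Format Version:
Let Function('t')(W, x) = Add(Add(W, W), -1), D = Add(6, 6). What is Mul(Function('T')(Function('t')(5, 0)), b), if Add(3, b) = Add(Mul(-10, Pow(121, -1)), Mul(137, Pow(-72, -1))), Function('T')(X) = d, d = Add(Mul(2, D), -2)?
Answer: Rational(-43433, 396) ≈ -109.68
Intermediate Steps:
D = 12
Function('t')(W, x) = Add(-1, Mul(2, W)) (Function('t')(W, x) = Add(Mul(2, W), -1) = Add(-1, Mul(2, W)))
d = 22 (d = Add(Mul(2, 12), -2) = Add(24, -2) = 22)
Function('T')(X) = 22
b = Rational(-43433, 8712) (b = Add(-3, Add(Mul(-10, Pow(121, -1)), Mul(137, Pow(-72, -1)))) = Add(-3, Add(Mul(-10, Rational(1, 121)), Mul(137, Rational(-1, 72)))) = Add(-3, Add(Rational(-10, 121), Rational(-137, 72))) = Add(-3, Rational(-17297, 8712)) = Rational(-43433, 8712) ≈ -4.9854)
Mul(Function('T')(Function('t')(5, 0)), b) = Mul(22, Rational(-43433, 8712)) = Rational(-43433, 396)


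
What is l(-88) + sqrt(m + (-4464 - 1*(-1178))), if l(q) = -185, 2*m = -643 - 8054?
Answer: -185 + I*sqrt(30538)/2 ≈ -185.0 + 87.376*I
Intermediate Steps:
m = -8697/2 (m = (-643 - 8054)/2 = (1/2)*(-8697) = -8697/2 ≈ -4348.5)
l(-88) + sqrt(m + (-4464 - 1*(-1178))) = -185 + sqrt(-8697/2 + (-4464 - 1*(-1178))) = -185 + sqrt(-8697/2 + (-4464 + 1178)) = -185 + sqrt(-8697/2 - 3286) = -185 + sqrt(-15269/2) = -185 + I*sqrt(30538)/2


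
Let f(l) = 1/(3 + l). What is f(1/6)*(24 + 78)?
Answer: 612/19 ≈ 32.211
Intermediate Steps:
f(1/6)*(24 + 78) = (24 + 78)/(3 + 1/6) = 102/(3 + ⅙) = 102/(19/6) = (6/19)*102 = 612/19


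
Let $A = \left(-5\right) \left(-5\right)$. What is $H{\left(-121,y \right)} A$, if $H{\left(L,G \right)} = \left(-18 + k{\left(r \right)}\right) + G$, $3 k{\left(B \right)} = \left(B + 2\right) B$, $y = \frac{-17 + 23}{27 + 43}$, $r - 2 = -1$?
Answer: $- \frac{2960}{7} \approx -422.86$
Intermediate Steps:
$r = 1$ ($r = 2 - 1 = 1$)
$y = \frac{3}{35}$ ($y = \frac{6}{70} = 6 \cdot \frac{1}{70} = \frac{3}{35} \approx 0.085714$)
$A = 25$
$k{\left(B \right)} = \frac{B \left(2 + B\right)}{3}$ ($k{\left(B \right)} = \frac{\left(B + 2\right) B}{3} = \frac{\left(2 + B\right) B}{3} = \frac{B \left(2 + B\right)}{3}$)
$H{\left(L,G \right)} = -17 + G$ ($H{\left(L,G \right)} = \left(-18 + \frac{1}{3} \cdot 1 \left(2 + 1\right)\right) + G = \left(-18 + \frac{1}{3} \cdot 1 \cdot 3\right) + G = \left(-18 + 1\right) + G = -17 + G$)
$H{\left(-121,y \right)} A = \left(-17 + \frac{3}{35}\right) 25 = \left(- \frac{592}{35}\right) 25 = - \frac{2960}{7}$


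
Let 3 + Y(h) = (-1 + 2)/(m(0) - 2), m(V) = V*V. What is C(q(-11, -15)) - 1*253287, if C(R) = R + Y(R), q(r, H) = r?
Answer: -506603/2 ≈ -2.5330e+5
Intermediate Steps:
m(V) = V**2
Y(h) = -7/2 (Y(h) = -3 + (-1 + 2)/(0**2 - 2) = -3 + 1/(0 - 2) = -3 + 1/(-2) = -3 + 1*(-1/2) = -3 - 1/2 = -7/2)
C(R) = -7/2 + R (C(R) = R - 7/2 = -7/2 + R)
C(q(-11, -15)) - 1*253287 = (-7/2 - 11) - 1*253287 = -29/2 - 253287 = -506603/2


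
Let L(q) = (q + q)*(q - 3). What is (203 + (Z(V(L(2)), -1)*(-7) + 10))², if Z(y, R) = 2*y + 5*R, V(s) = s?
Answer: 92416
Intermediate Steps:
L(q) = 2*q*(-3 + q) (L(q) = (2*q)*(-3 + q) = 2*q*(-3 + q))
(203 + (Z(V(L(2)), -1)*(-7) + 10))² = (203 + ((2*(2*2*(-3 + 2)) + 5*(-1))*(-7) + 10))² = (203 + ((2*(2*2*(-1)) - 5)*(-7) + 10))² = (203 + ((2*(-4) - 5)*(-7) + 10))² = (203 + ((-8 - 5)*(-7) + 10))² = (203 + (-13*(-7) + 10))² = (203 + (91 + 10))² = (203 + 101)² = 304² = 92416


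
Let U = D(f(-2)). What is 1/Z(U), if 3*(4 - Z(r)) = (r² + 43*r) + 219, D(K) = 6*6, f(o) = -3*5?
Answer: -1/1017 ≈ -0.00098328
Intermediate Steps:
f(o) = -15
D(K) = 36
U = 36
Z(r) = -69 - 43*r/3 - r²/3 (Z(r) = 4 - ((r² + 43*r) + 219)/3 = 4 - (219 + r² + 43*r)/3 = 4 + (-73 - 43*r/3 - r²/3) = -69 - 43*r/3 - r²/3)
1/Z(U) = 1/(-69 - 43/3*36 - ⅓*36²) = 1/(-69 - 516 - ⅓*1296) = 1/(-69 - 516 - 432) = 1/(-1017) = -1/1017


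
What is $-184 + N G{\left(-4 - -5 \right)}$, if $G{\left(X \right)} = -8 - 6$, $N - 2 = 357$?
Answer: $-5210$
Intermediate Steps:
$N = 359$ ($N = 2 + 357 = 359$)
$G{\left(X \right)} = -14$
$-184 + N G{\left(-4 - -5 \right)} = -184 + 359 \left(-14\right) = -184 - 5026 = -5210$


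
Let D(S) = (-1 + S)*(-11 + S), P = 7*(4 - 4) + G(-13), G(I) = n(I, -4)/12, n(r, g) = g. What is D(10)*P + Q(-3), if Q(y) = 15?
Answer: 18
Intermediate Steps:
G(I) = -1/3 (G(I) = -4/12 = -4*1/12 = -1/3)
P = -1/3 (P = 7*(4 - 4) - 1/3 = 7*0 - 1/3 = 0 - 1/3 = -1/3 ≈ -0.33333)
D(10)*P + Q(-3) = (11 + 10**2 - 12*10)*(-1/3) + 15 = (11 + 100 - 120)*(-1/3) + 15 = -9*(-1/3) + 15 = 3 + 15 = 18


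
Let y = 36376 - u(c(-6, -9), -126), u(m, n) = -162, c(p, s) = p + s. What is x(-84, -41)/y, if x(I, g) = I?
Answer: -42/18269 ≈ -0.0022990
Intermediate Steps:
y = 36538 (y = 36376 - 1*(-162) = 36376 + 162 = 36538)
x(-84, -41)/y = -84/36538 = -84*1/36538 = -42/18269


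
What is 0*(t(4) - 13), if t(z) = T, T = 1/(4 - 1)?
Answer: 0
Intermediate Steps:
T = ⅓ (T = 1/3 = ⅓ ≈ 0.33333)
t(z) = ⅓
0*(t(4) - 13) = 0*(⅓ - 13) = 0*(-38/3) = 0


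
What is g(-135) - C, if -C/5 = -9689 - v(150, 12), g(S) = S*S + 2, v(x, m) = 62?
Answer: -30528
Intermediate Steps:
g(S) = 2 + S² (g(S) = S² + 2 = 2 + S²)
C = 48755 (C = -5*(-9689 - 1*62) = -5*(-9689 - 62) = -5*(-9751) = 48755)
g(-135) - C = (2 + (-135)²) - 1*48755 = (2 + 18225) - 48755 = 18227 - 48755 = -30528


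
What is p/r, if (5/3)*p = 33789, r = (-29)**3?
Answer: -101367/121945 ≈ -0.83125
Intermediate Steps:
r = -24389
p = 101367/5 (p = (3/5)*33789 = 101367/5 ≈ 20273.)
p/r = (101367/5)/(-24389) = (101367/5)*(-1/24389) = -101367/121945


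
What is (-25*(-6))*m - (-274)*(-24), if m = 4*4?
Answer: -4176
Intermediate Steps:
m = 16
(-25*(-6))*m - (-274)*(-24) = -25*(-6)*16 - (-274)*(-24) = 150*16 - 1*6576 = 2400 - 6576 = -4176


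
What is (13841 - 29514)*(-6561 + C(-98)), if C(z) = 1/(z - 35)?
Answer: 1953782746/19 ≈ 1.0283e+8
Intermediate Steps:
C(z) = 1/(-35 + z)
(13841 - 29514)*(-6561 + C(-98)) = (13841 - 29514)*(-6561 + 1/(-35 - 98)) = -15673*(-6561 + 1/(-133)) = -15673*(-6561 - 1/133) = -15673*(-872614/133) = 1953782746/19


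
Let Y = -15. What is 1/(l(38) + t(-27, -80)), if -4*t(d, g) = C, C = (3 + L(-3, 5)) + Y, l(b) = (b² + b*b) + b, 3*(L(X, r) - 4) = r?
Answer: 12/35131 ≈ 0.00034158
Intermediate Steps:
L(X, r) = 4 + r/3
l(b) = b + 2*b² (l(b) = (b² + b²) + b = 2*b² + b = b + 2*b²)
C = -19/3 (C = (3 + (4 + (⅓)*5)) - 15 = (3 + (4 + 5/3)) - 15 = (3 + 17/3) - 15 = 26/3 - 15 = -19/3 ≈ -6.3333)
t(d, g) = 19/12 (t(d, g) = -¼*(-19/3) = 19/12)
1/(l(38) + t(-27, -80)) = 1/(38*(1 + 2*38) + 19/12) = 1/(38*(1 + 76) + 19/12) = 1/(38*77 + 19/12) = 1/(2926 + 19/12) = 1/(35131/12) = 12/35131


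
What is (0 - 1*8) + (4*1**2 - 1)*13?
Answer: 31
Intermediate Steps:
(0 - 1*8) + (4*1**2 - 1)*13 = (0 - 8) + (4*1 - 1)*13 = -8 + (4 - 1)*13 = -8 + 3*13 = -8 + 39 = 31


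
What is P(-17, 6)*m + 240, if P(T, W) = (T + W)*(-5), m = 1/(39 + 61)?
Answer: 4811/20 ≈ 240.55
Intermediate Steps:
m = 1/100 ≈ 0.010000
P(T, W) = -5*T - 5*W
P(-17, 6)*m + 240 = (-5*(-17) - 5*6)*(1/100) + 240 = (85 - 30)*(1/100) + 240 = 55*(1/100) + 240 = 11/20 + 240 = 4811/20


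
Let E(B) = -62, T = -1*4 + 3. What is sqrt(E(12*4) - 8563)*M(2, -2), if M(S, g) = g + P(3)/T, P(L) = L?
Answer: -25*I*sqrt(345) ≈ -464.35*I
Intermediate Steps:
T = -1 (T = -4 + 3 = -1)
M(S, g) = -3 + g (M(S, g) = g + 3/(-1) = g - 1*3 = g - 3 = -3 + g)
sqrt(E(12*4) - 8563)*M(2, -2) = sqrt(-62 - 8563)*(-3 - 2) = sqrt(-8625)*(-5) = (5*I*sqrt(345))*(-5) = -25*I*sqrt(345)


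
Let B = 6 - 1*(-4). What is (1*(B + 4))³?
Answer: 2744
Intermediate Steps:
B = 10 (B = 6 + 4 = 10)
(1*(B + 4))³ = (1*(10 + 4))³ = (1*14)³ = 14³ = 2744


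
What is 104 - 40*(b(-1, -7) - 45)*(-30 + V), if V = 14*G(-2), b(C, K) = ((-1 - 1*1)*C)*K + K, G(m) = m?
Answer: -153016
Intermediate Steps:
b(C, K) = K - 2*C*K (b(C, K) = ((-1 - 1)*C)*K + K = (-2*C)*K + K = -2*C*K + K = K - 2*C*K)
V = -28 (V = 14*(-2) = -28)
104 - 40*(b(-1, -7) - 45)*(-30 + V) = 104 - 40*(-7*(1 - 2*(-1)) - 45)*(-30 - 28) = 104 - 40*(-7*(1 + 2) - 45)*(-58) = 104 - 40*(-7*3 - 45)*(-58) = 104 - 40*(-21 - 45)*(-58) = 104 - (-2640)*(-58) = 104 - 40*3828 = 104 - 153120 = -153016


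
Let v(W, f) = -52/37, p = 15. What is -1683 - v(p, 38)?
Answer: -62219/37 ≈ -1681.6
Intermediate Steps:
v(W, f) = -52/37 (v(W, f) = -52*1/37 = -52/37)
-1683 - v(p, 38) = -1683 - 1*(-52/37) = -1683 + 52/37 = -62219/37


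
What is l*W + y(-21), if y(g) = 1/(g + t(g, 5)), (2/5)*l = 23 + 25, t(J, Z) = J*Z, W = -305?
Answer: -4611601/126 ≈ -36600.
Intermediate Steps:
l = 120 (l = 5*(23 + 25)/2 = (5/2)*48 = 120)
y(g) = 1/(6*g) (y(g) = 1/(g + g*5) = 1/(g + 5*g) = 1/(6*g))
l*W + y(-21) = 120*(-305) + (1/6)/(-21) = -36600 + (1/6)*(-1/21) = -36600 - 1/126 = -4611601/126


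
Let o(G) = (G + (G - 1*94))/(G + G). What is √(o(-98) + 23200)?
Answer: √4547490/14 ≈ 152.32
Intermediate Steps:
o(G) = (-94 + 2*G)/(2*G) (o(G) = (G + (G - 94))/((2*G)) = (G + (-94 + G))*(1/(2*G)) = (-94 + 2*G)*(1/(2*G)) = (-94 + 2*G)/(2*G))
√(o(-98) + 23200) = √((-47 - 98)/(-98) + 23200) = √(-1/98*(-145) + 23200) = √(145/98 + 23200) = √(2273745/98) = √4547490/14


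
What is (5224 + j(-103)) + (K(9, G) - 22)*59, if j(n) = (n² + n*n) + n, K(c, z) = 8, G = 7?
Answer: 25513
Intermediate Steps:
j(n) = n + 2*n² (j(n) = (n² + n²) + n = 2*n² + n = n + 2*n²)
(5224 + j(-103)) + (K(9, G) - 22)*59 = (5224 - 103*(1 + 2*(-103))) + (8 - 22)*59 = (5224 - 103*(1 - 206)) - 14*59 = (5224 - 103*(-205)) - 826 = (5224 + 21115) - 826 = 26339 - 826 = 25513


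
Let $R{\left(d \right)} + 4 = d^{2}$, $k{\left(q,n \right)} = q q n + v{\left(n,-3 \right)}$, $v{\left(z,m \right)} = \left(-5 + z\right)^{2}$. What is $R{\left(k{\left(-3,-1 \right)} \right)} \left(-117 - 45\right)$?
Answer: $-117450$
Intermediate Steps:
$k{\left(q,n \right)} = \left(-5 + n\right)^{2} + n q^{2}$ ($k{\left(q,n \right)} = q q n + \left(-5 + n\right)^{2} = q^{2} n + \left(-5 + n\right)^{2} = n q^{2} + \left(-5 + n\right)^{2} = \left(-5 + n\right)^{2} + n q^{2}$)
$R{\left(d \right)} = -4 + d^{2}$
$R{\left(k{\left(-3,-1 \right)} \right)} \left(-117 - 45\right) = \left(-4 + \left(\left(-5 - 1\right)^{2} - \left(-3\right)^{2}\right)^{2}\right) \left(-117 - 45\right) = \left(-4 + \left(\left(-6\right)^{2} - 9\right)^{2}\right) \left(-162\right) = \left(-4 + \left(36 - 9\right)^{2}\right) \left(-162\right) = \left(-4 + 27^{2}\right) \left(-162\right) = \left(-4 + 729\right) \left(-162\right) = 725 \left(-162\right) = -117450$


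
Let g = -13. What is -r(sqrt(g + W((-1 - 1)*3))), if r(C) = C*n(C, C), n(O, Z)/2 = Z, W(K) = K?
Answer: 38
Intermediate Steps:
n(O, Z) = 2*Z
r(C) = 2*C**2 (r(C) = C*(2*C) = 2*C**2)
-r(sqrt(g + W((-1 - 1)*3))) = -2*(sqrt(-13 + (-1 - 1)*3))**2 = -2*(sqrt(-13 - 2*3))**2 = -2*(sqrt(-13 - 6))**2 = -2*(sqrt(-19))**2 = -2*(I*sqrt(19))**2 = -2*(-19) = -1*(-38) = 38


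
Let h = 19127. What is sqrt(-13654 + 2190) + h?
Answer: 19127 + 2*I*sqrt(2866) ≈ 19127.0 + 107.07*I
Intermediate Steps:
sqrt(-13654 + 2190) + h = sqrt(-13654 + 2190) + 19127 = sqrt(-11464) + 19127 = 2*I*sqrt(2866) + 19127 = 19127 + 2*I*sqrt(2866)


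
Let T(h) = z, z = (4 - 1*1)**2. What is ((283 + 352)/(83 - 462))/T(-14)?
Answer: -635/3411 ≈ -0.18616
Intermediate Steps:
z = 9 (z = (4 - 1)**2 = 3**2 = 9)
T(h) = 9
((283 + 352)/(83 - 462))/T(-14) = ((283 + 352)/(83 - 462))/9 = (635/(-379))*(1/9) = (635*(-1/379))*(1/9) = -635/379*1/9 = -635/3411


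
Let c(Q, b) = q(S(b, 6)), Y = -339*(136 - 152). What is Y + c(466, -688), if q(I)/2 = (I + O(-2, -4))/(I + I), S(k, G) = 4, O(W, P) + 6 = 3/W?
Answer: 43385/8 ≈ 5423.1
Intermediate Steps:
O(W, P) = -6 + 3/W
Y = 5424 (Y = -339*(-16) = 5424)
q(I) = (-15/2 + I)/I (q(I) = 2*((I + (-6 + 3/(-2)))/(I + I)) = 2*((I + (-6 + 3*(-½)))/((2*I))) = 2*((I + (-6 - 3/2))*(1/(2*I))) = 2*((I - 15/2)*(1/(2*I))) = 2*((-15/2 + I)*(1/(2*I))) = 2*((-15/2 + I)/(2*I)) = (-15/2 + I)/I)
c(Q, b) = -7/8 (c(Q, b) = (-15/2 + 4)/4 = (¼)*(-7/2) = -7/8)
Y + c(466, -688) = 5424 - 7/8 = 43385/8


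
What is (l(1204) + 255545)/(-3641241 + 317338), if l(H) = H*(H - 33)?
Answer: -1665429/3323903 ≈ -0.50105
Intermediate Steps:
l(H) = H*(-33 + H)
(l(1204) + 255545)/(-3641241 + 317338) = (1204*(-33 + 1204) + 255545)/(-3641241 + 317338) = (1204*1171 + 255545)/(-3323903) = (1409884 + 255545)*(-1/3323903) = 1665429*(-1/3323903) = -1665429/3323903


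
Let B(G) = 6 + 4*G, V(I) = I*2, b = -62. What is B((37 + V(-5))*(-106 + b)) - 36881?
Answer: -55019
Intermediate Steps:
V(I) = 2*I
B((37 + V(-5))*(-106 + b)) - 36881 = (6 + 4*((37 + 2*(-5))*(-106 - 62))) - 36881 = (6 + 4*((37 - 10)*(-168))) - 36881 = (6 + 4*(27*(-168))) - 36881 = (6 + 4*(-4536)) - 36881 = (6 - 18144) - 36881 = -18138 - 36881 = -55019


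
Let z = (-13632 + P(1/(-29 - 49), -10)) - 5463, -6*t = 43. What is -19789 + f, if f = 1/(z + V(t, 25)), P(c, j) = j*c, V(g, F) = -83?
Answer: -14800925332/747937 ≈ -19789.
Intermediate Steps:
t = -43/6 (t = -1/6*43 = -43/6 ≈ -7.1667)
P(c, j) = c*j
z = -744700/39 (z = (-13632 - 10/(-29 - 49)) - 5463 = (-13632 - 10/(-78)) - 5463 = (-13632 - 1/78*(-10)) - 5463 = (-13632 + 5/39) - 5463 = -531643/39 - 5463 = -744700/39 ≈ -19095.)
f = -39/747937 (f = 1/(-744700/39 - 83) = 1/(-747937/39) = -39/747937 ≈ -5.2143e-5)
-19789 + f = -19789 - 39/747937 = -14800925332/747937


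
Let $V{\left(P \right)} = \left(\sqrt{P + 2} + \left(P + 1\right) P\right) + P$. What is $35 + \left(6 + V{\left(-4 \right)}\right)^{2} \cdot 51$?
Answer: $9929 + 1428 i \sqrt{2} \approx 9929.0 + 2019.5 i$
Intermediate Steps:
$V{\left(P \right)} = P + \sqrt{2 + P} + P \left(1 + P\right)$ ($V{\left(P \right)} = \left(\sqrt{2 + P} + \left(1 + P\right) P\right) + P = \left(\sqrt{2 + P} + P \left(1 + P\right)\right) + P = P + \sqrt{2 + P} + P \left(1 + P\right)$)
$35 + \left(6 + V{\left(-4 \right)}\right)^{2} \cdot 51 = 35 + \left(6 + \left(\left(-4\right)^{2} + \sqrt{2 - 4} + 2 \left(-4\right)\right)\right)^{2} \cdot 51 = 35 + \left(6 + \left(16 + \sqrt{-2} - 8\right)\right)^{2} \cdot 51 = 35 + \left(6 + \left(16 + i \sqrt{2} - 8\right)\right)^{2} \cdot 51 = 35 + \left(6 + \left(8 + i \sqrt{2}\right)\right)^{2} \cdot 51 = 35 + \left(14 + i \sqrt{2}\right)^{2} \cdot 51 = 35 + 51 \left(14 + i \sqrt{2}\right)^{2}$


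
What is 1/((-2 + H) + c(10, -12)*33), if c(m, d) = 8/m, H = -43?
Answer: -5/93 ≈ -0.053763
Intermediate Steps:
1/((-2 + H) + c(10, -12)*33) = 1/((-2 - 43) + (8/10)*33) = 1/(-45 + (8*(⅒))*33) = 1/(-45 + (⅘)*33) = 1/(-45 + 132/5) = 1/(-93/5) = -5/93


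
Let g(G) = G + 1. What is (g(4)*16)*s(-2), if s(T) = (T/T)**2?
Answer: 80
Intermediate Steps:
s(T) = 1 (s(T) = 1**2 = 1)
g(G) = 1 + G
(g(4)*16)*s(-2) = ((1 + 4)*16)*1 = (5*16)*1 = 80*1 = 80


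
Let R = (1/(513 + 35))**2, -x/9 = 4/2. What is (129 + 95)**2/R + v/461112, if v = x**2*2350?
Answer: 289502512004077/19213 ≈ 1.5068e+10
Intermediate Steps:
x = -18 (x = -36/2 = -9*2 = -18)
R = 1/300304 (R = (1/548)**2 = 1/300304 ≈ 3.3300e-6)
v = 761400 (v = (-18)**2*2350 = 324*2350 = 761400)
(129 + 95)**2/R + v/461112 = (129 + 95)**2/(1/300304) + 761400/461112 = 224**2*300304 + 761400*(1/461112) = 50176*300304 + 31725/19213 = 15068053504 + 31725/19213 = 289502512004077/19213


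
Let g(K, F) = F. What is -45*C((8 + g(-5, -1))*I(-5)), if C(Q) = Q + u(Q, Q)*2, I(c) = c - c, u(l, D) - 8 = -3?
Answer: -450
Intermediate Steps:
u(l, D) = 5 (u(l, D) = 8 - 3 = 5)
I(c) = 0
C(Q) = 10 + Q (C(Q) = Q + 5*2 = Q + 10 = 10 + Q)
-45*C((8 + g(-5, -1))*I(-5)) = -45*(10 + (8 - 1)*0) = -45*(10 + 7*0) = -45*(10 + 0) = -45*10 = -450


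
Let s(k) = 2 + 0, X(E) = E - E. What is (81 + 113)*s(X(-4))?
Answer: 388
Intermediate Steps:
X(E) = 0
s(k) = 2
(81 + 113)*s(X(-4)) = (81 + 113)*2 = 194*2 = 388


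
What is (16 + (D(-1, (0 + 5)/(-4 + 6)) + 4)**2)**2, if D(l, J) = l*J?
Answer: 5329/16 ≈ 333.06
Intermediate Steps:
D(l, J) = J*l
(16 + (D(-1, (0 + 5)/(-4 + 6)) + 4)**2)**2 = (16 + (((0 + 5)/(-4 + 6))*(-1) + 4)**2)**2 = (16 + ((5/2)*(-1) + 4)**2)**2 = (16 + (-5/2 + 4)**2)**2 = (16 + (3/2)**2)**2 = (16 + 9/4)**2 = (73/4)**2 = 5329/16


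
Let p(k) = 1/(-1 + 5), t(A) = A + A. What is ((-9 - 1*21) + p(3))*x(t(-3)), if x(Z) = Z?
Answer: 357/2 ≈ 178.50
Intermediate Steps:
t(A) = 2*A
p(k) = ¼ (p(k) = 1/4 = ¼)
((-9 - 1*21) + p(3))*x(t(-3)) = ((-9 - 1*21) + ¼)*(2*(-3)) = ((-9 - 21) + ¼)*(-6) = (-30 + ¼)*(-6) = -119/4*(-6) = 357/2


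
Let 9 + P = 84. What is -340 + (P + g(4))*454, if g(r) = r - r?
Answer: 33710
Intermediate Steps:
P = 75 (P = -9 + 84 = 75)
g(r) = 0
-340 + (P + g(4))*454 = -340 + (75 + 0)*454 = -340 + 75*454 = -340 + 34050 = 33710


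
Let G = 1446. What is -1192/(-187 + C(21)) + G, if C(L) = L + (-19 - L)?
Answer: 149534/103 ≈ 1451.8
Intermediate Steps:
C(L) = -19
-1192/(-187 + C(21)) + G = -1192/(-187 - 19) + 1446 = -1192/(-206) + 1446 = -1/206*(-1192) + 1446 = 596/103 + 1446 = 149534/103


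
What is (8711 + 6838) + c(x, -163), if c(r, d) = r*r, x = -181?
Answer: 48310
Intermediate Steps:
c(r, d) = r²
(8711 + 6838) + c(x, -163) = (8711 + 6838) + (-181)² = 15549 + 32761 = 48310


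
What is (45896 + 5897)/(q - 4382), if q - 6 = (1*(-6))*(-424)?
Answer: -51793/1832 ≈ -28.271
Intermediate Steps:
q = 2550 (q = 6 + (1*(-6))*(-424) = 6 - 6*(-424) = 6 + 2544 = 2550)
(45896 + 5897)/(q - 4382) = (45896 + 5897)/(2550 - 4382) = 51793/(-1832) = 51793*(-1/1832) = -51793/1832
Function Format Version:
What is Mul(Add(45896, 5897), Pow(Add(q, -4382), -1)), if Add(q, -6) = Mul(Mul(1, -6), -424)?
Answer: Rational(-51793, 1832) ≈ -28.271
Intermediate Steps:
q = 2550 (q = Add(6, Mul(Mul(1, -6), -424)) = Add(6, Mul(-6, -424)) = Add(6, 2544) = 2550)
Mul(Add(45896, 5897), Pow(Add(q, -4382), -1)) = Mul(Add(45896, 5897), Pow(Add(2550, -4382), -1)) = Mul(51793, Pow(-1832, -1)) = Mul(51793, Rational(-1, 1832)) = Rational(-51793, 1832)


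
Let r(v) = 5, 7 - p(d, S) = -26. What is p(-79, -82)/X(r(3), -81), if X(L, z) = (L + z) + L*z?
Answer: -33/481 ≈ -0.068607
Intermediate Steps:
p(d, S) = 33 (p(d, S) = 7 - 1*(-26) = 7 + 26 = 33)
X(L, z) = L + z + L*z
p(-79, -82)/X(r(3), -81) = 33/(5 - 81 + 5*(-81)) = 33/(5 - 81 - 405) = 33/(-481) = 33*(-1/481) = -33/481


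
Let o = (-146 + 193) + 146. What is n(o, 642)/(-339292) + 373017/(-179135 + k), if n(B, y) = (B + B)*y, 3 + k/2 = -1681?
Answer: -42947029350/15480451969 ≈ -2.7743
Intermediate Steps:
k = -3368 (k = -6 + 2*(-1681) = -6 - 3362 = -3368)
o = 193 (o = 47 + 146 = 193)
n(B, y) = 2*B*y (n(B, y) = (2*B)*y = 2*B*y)
n(o, 642)/(-339292) + 373017/(-179135 + k) = (2*193*642)/(-339292) + 373017/(-179135 - 3368) = 247812*(-1/339292) + 373017/(-182503) = -61953/84823 + 373017*(-1/182503) = -61953/84823 - 373017/182503 = -42947029350/15480451969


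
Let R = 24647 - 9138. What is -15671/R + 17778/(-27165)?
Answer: -233807239/140433995 ≈ -1.6649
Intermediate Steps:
R = 15509
-15671/R + 17778/(-27165) = -15671/15509 + 17778/(-27165) = -15671*1/15509 + 17778*(-1/27165) = -15671/15509 - 5926/9055 = -233807239/140433995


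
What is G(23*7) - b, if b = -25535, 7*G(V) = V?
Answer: 25558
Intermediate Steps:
G(V) = V/7
G(23*7) - b = (23*7)/7 - 1*(-25535) = (⅐)*161 + 25535 = 23 + 25535 = 25558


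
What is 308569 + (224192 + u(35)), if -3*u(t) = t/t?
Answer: 1598282/3 ≈ 5.3276e+5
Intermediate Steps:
u(t) = -⅓ (u(t) = -t/(3*t) = -⅓*1 = -⅓)
308569 + (224192 + u(35)) = 308569 + (224192 - ⅓) = 308569 + 672575/3 = 1598282/3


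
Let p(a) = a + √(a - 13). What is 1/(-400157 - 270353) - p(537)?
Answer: -360063871/670510 - 2*√131 ≈ -559.89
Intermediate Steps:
p(a) = a + √(-13 + a)
1/(-400157 - 270353) - p(537) = 1/(-400157 - 270353) - (537 + √(-13 + 537)) = 1/(-670510) - (537 + √524) = -1/670510 - (537 + 2*√131) = -1/670510 + (-537 - 2*√131) = -360063871/670510 - 2*√131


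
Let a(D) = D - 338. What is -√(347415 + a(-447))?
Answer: -√346630 ≈ -588.75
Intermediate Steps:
a(D) = -338 + D
-√(347415 + a(-447)) = -√(347415 + (-338 - 447)) = -√(347415 - 785) = -√346630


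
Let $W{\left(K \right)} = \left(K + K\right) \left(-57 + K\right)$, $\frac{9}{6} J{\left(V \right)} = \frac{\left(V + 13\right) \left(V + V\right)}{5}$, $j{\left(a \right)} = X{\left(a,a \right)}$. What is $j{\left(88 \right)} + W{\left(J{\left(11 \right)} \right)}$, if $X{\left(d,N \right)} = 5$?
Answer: $\frac{47293}{25} \approx 1891.7$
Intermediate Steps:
$j{\left(a \right)} = 5$
$J{\left(V \right)} = \frac{4 V \left(13 + V\right)}{15}$ ($J{\left(V \right)} = \frac{2 \frac{\left(V + 13\right) \left(V + V\right)}{5}}{3} = \frac{2 \left(13 + V\right) 2 V \frac{1}{5}}{3} = \frac{2 \cdot 2 V \left(13 + V\right) \frac{1}{5}}{3} = \frac{2 \frac{2 V \left(13 + V\right)}{5}}{3} = \frac{4 V \left(13 + V\right)}{15}$)
$W{\left(K \right)} = 2 K \left(-57 + K\right)$
$j{\left(88 \right)} + W{\left(J{\left(11 \right)} \right)} = 5 + 2 \cdot \frac{4}{15} \cdot 11 \left(13 + 11\right) \left(-57 + \frac{4}{15} \cdot 11 \left(13 + 11\right)\right) = 5 + 2 \cdot \frac{4}{15} \cdot 11 \cdot 24 \left(-57 + \frac{4}{15} \cdot 11 \cdot 24\right) = 5 + 2 \cdot \frac{352}{5} \left(-57 + \frac{352}{5}\right) = 5 + 2 \cdot \frac{352}{5} \cdot \frac{67}{5} = 5 + \frac{47168}{25} = \frac{47293}{25}$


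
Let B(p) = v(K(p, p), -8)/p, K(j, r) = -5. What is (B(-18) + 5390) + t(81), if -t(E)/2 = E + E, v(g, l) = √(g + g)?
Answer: 5066 - I*√10/18 ≈ 5066.0 - 0.17568*I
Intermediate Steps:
v(g, l) = √2*√g (v(g, l) = √(2*g) = √2*√g)
t(E) = -4*E (t(E) = -2*(E + E) = -4*E)
B(p) = I*√10/p (B(p) = (√2*√(-5))/p = (√2*(I*√5))/p = (I*√10)/p = I*√10/p)
(B(-18) + 5390) + t(81) = (I*√10/(-18) + 5390) - 4*81 = (I*√10*(-1/18) + 5390) - 324 = (-I*√10/18 + 5390) - 324 = (5390 - I*√10/18) - 324 = 5066 - I*√10/18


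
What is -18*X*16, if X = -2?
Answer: 576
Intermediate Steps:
-18*X*16 = -18*(-2)*16 = 36*16 = 576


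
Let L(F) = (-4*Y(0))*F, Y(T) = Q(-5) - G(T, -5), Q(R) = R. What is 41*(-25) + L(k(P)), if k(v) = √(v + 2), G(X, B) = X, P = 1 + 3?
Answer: -1025 + 20*√6 ≈ -976.01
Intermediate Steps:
P = 4
Y(T) = -5 - T
k(v) = √(2 + v)
L(F) = 20*F (L(F) = (-4*(-5 - 1*0))*F = (-4*(-5 + 0))*F = (-4*(-5))*F = 20*F)
41*(-25) + L(k(P)) = 41*(-25) + 20*√(2 + 4) = -1025 + 20*√6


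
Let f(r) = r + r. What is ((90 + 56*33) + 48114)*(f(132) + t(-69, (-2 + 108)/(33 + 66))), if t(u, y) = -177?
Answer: 4354524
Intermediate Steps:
f(r) = 2*r
((90 + 56*33) + 48114)*(f(132) + t(-69, (-2 + 108)/(33 + 66))) = ((90 + 56*33) + 48114)*(2*132 - 177) = ((90 + 1848) + 48114)*(264 - 177) = (1938 + 48114)*87 = 50052*87 = 4354524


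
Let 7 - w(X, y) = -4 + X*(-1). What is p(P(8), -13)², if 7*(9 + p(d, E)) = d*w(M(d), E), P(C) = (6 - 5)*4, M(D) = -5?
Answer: 1521/49 ≈ 31.041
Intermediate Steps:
P(C) = 4 (P(C) = 1*4 = 4)
w(X, y) = 11 + X (w(X, y) = 7 - (-4 + X*(-1)) = 7 - (-4 - X) = 7 + (4 + X) = 11 + X)
p(d, E) = -9 + 6*d/7 (p(d, E) = -9 + (d*(11 - 5))/7 = -9 + (d*6)/7 = -9 + (6*d)/7 = -9 + 6*d/7)
p(P(8), -13)² = (-9 + (6/7)*4)² = (-9 + 24/7)² = (-39/7)² = 1521/49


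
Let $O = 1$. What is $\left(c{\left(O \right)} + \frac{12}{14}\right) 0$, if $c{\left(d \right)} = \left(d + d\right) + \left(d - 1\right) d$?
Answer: $0$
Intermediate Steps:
$c{\left(d \right)} = 2 d + d \left(-1 + d\right)$ ($c{\left(d \right)} = 2 d + \left(-1 + d\right) d = 2 d + d \left(-1 + d\right)$)
$\left(c{\left(O \right)} + \frac{12}{14}\right) 0 = \left(1 \left(1 + 1\right) + \frac{12}{14}\right) 0 = \left(1 \cdot 2 + 12 \cdot \frac{1}{14}\right) 0 = \left(2 + \frac{6}{7}\right) 0 = \frac{20}{7} \cdot 0 = 0$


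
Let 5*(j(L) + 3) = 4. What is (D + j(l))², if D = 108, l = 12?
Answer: 279841/25 ≈ 11194.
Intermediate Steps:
j(L) = -11/5 (j(L) = -3 + (⅕)*4 = -3 + ⅘ = -11/5)
(D + j(l))² = (108 - 11/5)² = (529/5)² = 279841/25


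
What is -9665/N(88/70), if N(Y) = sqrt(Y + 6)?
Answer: -9665*sqrt(8890)/254 ≈ -3587.7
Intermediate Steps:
N(Y) = sqrt(6 + Y)
-9665/N(88/70) = -9665/sqrt(6 + 88/70) = -9665/sqrt(6 + 88*(1/70)) = -9665/sqrt(6 + 44/35) = -9665*sqrt(8890)/254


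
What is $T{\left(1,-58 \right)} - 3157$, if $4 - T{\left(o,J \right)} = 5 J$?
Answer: $-2863$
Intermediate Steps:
$T{\left(o,J \right)} = 4 - 5 J$
$T{\left(1,-58 \right)} - 3157 = \left(4 - -290\right) - 3157 = \left(4 + 290\right) - 3157 = 294 - 3157 = -2863$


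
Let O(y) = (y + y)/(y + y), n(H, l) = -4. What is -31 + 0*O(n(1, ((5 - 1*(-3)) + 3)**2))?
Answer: -31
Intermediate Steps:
O(y) = 1 (O(y) = (2*y)/((2*y)) = (2*y)*(1/(2*y)) = 1)
-31 + 0*O(n(1, ((5 - 1*(-3)) + 3)**2)) = -31 + 0*1 = -31 + 0 = -31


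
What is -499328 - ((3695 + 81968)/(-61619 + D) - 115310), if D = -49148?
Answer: -42536436143/110767 ≈ -3.8402e+5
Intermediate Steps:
-499328 - ((3695 + 81968)/(-61619 + D) - 115310) = -499328 - ((3695 + 81968)/(-61619 - 49148) - 115310) = -499328 - (85663/(-110767) - 115310) = -499328 - (85663*(-1/110767) - 115310) = -499328 - (-85663/110767 - 115310) = -499328 - 1*(-12772628433/110767) = -499328 + 12772628433/110767 = -42536436143/110767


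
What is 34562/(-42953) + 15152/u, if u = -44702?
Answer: -1097907190/960042503 ≈ -1.1436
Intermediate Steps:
34562/(-42953) + 15152/u = 34562/(-42953) + 15152/(-44702) = 34562*(-1/42953) + 15152*(-1/44702) = -34562/42953 - 7576/22351 = -1097907190/960042503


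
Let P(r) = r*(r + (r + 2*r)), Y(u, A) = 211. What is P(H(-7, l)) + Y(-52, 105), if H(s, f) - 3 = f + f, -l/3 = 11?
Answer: 16087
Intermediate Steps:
l = -33 (l = -3*11 = -33)
H(s, f) = 3 + 2*f (H(s, f) = 3 + (f + f) = 3 + 2*f)
P(r) = 4*r**2 (P(r) = r*(r + 3*r) = r*(4*r) = 4*r**2)
P(H(-7, l)) + Y(-52, 105) = 4*(3 + 2*(-33))**2 + 211 = 4*(3 - 66)**2 + 211 = 4*(-63)**2 + 211 = 4*3969 + 211 = 15876 + 211 = 16087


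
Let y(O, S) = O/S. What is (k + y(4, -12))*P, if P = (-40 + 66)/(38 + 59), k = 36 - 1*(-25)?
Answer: 4732/291 ≈ 16.261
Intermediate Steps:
k = 61 (k = 36 + 25 = 61)
P = 26/97 ≈ 0.26804
(k + y(4, -12))*P = (61 + 4/(-12))*(26/97) = (61 + 4*(-1/12))*(26/97) = (61 - ⅓)*(26/97) = (182/3)*(26/97) = 4732/291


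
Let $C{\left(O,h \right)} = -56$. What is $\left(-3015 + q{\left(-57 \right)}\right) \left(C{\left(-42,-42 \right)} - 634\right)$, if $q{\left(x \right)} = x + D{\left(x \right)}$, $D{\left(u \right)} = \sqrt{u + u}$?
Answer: $2119680 - 690 i \sqrt{114} \approx 2.1197 \cdot 10^{6} - 7367.2 i$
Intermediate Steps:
$D{\left(u \right)} = \sqrt{2} \sqrt{u}$ ($D{\left(u \right)} = \sqrt{2 u} = \sqrt{2} \sqrt{u}$)
$q{\left(x \right)} = x + \sqrt{2} \sqrt{x}$
$\left(-3015 + q{\left(-57 \right)}\right) \left(C{\left(-42,-42 \right)} - 634\right) = \left(-3015 - \left(57 - \sqrt{2} \sqrt{-57}\right)\right) \left(-56 - 634\right) = \left(-3015 - \left(57 - \sqrt{2} i \sqrt{57}\right)\right) \left(-690\right) = \left(-3015 - \left(57 - i \sqrt{114}\right)\right) \left(-690\right) = \left(-3072 + i \sqrt{114}\right) \left(-690\right) = 2119680 - 690 i \sqrt{114}$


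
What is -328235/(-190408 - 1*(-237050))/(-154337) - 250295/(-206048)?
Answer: 900918901819855/741627160534496 ≈ 1.2148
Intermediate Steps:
-328235/(-190408 - 1*(-237050))/(-154337) - 250295/(-206048) = -328235/(-190408 + 237050)*(-1/154337) - 250295*(-1/206048) = -328235/46642*(-1/154337) + 250295/206048 = 328235/7198586354 + 250295/206048 = 900918901819855/741627160534496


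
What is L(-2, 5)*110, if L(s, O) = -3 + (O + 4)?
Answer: 660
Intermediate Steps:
L(s, O) = 1 + O (L(s, O) = -3 + (4 + O) = 1 + O)
L(-2, 5)*110 = (1 + 5)*110 = 6*110 = 660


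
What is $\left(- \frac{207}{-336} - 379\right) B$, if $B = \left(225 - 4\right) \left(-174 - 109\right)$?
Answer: $\frac{2650509797}{112} \approx 2.3665 \cdot 10^{7}$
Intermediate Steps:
$B = -62543$ ($B = 221 \left(-283\right) = -62543$)
$\left(- \frac{207}{-336} - 379\right) B = \left(- \frac{207}{-336} - 379\right) \left(-62543\right) = \left(\left(-207\right) \left(- \frac{1}{336}\right) - 379\right) \left(-62543\right) = \left(\frac{69}{112} - 379\right) \left(-62543\right) = \left(- \frac{42379}{112}\right) \left(-62543\right) = \frac{2650509797}{112}$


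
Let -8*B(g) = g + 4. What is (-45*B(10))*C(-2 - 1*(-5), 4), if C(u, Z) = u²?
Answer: 2835/4 ≈ 708.75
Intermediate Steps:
B(g) = -½ - g/8 (B(g) = -(g + 4)/8 = -(4 + g)/8 = -½ - g/8)
(-45*B(10))*C(-2 - 1*(-5), 4) = (-45*(-½ - ⅛*10))*(-2 - 1*(-5))² = (-45*(-½ - 5/4))*(-2 + 5)² = -45*(-7/4)*3² = (315/4)*9 = 2835/4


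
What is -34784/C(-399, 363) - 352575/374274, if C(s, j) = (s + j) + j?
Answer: -486445883/4532874 ≈ -107.32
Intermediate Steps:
C(s, j) = s + 2*j (C(s, j) = (j + s) + j = s + 2*j)
-34784/C(-399, 363) - 352575/374274 = -34784/(-399 + 2*363) - 352575/374274 = -34784/(-399 + 726) - 352575*1/374274 = -34784/327 - 39175/41586 = -486445883/4532874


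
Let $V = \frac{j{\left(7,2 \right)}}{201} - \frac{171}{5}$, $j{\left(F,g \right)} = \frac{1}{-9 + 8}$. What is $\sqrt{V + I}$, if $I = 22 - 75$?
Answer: $\frac{i \sqrt{88079205}}{1005} \approx 9.3384 i$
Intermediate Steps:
$j{\left(F,g \right)} = -1$ ($j{\left(F,g \right)} = \frac{1}{-1} = -1$)
$V = - \frac{34376}{1005}$ ($V = - \frac{1}{201} - \frac{171}{5} = - \frac{34376}{1005} \approx -34.205$)
$I = -53$
$\sqrt{V + I} = \sqrt{- \frac{34376}{1005} - 53} = \sqrt{- \frac{87641}{1005}} = \frac{i \sqrt{88079205}}{1005}$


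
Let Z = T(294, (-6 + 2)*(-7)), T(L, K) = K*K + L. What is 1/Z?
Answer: 1/1078 ≈ 0.00092764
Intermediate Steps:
T(L, K) = L + K² (T(L, K) = K² + L = L + K²)
Z = 1078 (Z = 294 + ((-6 + 2)*(-7))² = 294 + (-4*(-7))² = 294 + 28² = 294 + 784 = 1078)
1/Z = 1/1078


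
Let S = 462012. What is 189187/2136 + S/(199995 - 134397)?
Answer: 2232857743/23352888 ≈ 95.614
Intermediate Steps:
189187/2136 + S/(199995 - 134397) = 189187/2136 + 462012/(199995 - 134397) = 189187*(1/2136) + 462012/65598 = 189187/2136 + 462012*(1/65598) = 189187/2136 + 77002/10933 = 2232857743/23352888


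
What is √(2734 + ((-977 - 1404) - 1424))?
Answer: 3*I*√119 ≈ 32.726*I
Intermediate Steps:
√(2734 + ((-977 - 1404) - 1424)) = √(2734 + (-2381 - 1424)) = √(2734 - 3805) = √(-1071) = 3*I*√119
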